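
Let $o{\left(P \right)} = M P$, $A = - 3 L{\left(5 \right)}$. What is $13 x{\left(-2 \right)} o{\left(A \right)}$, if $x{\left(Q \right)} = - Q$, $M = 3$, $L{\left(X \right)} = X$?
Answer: $-1170$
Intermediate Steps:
$A = -15$ ($A = \left(-3\right) 5 = -15$)
$o{\left(P \right)} = 3 P$
$13 x{\left(-2 \right)} o{\left(A \right)} = 13 \left(\left(-1\right) \left(-2\right)\right) 3 \left(-15\right) = 13 \cdot 2 \left(-45\right) = 26 \left(-45\right) = -1170$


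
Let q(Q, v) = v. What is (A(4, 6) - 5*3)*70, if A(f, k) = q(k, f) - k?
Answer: -1190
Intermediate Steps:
A(f, k) = f - k
(A(4, 6) - 5*3)*70 = ((4 - 1*6) - 5*3)*70 = ((4 - 6) - 15)*70 = (-2 - 15)*70 = -17*70 = -1190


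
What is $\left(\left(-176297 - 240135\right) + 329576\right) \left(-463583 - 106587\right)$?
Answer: $49522685520$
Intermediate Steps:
$\left(\left(-176297 - 240135\right) + 329576\right) \left(-463583 - 106587\right) = \left(-416432 + 329576\right) \left(-570170\right) = \left(-86856\right) \left(-570170\right) = 49522685520$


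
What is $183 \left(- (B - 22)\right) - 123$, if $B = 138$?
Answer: $-21351$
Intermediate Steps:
$183 \left(- (B - 22)\right) - 123 = 183 \left(- (138 - 22)\right) - 123 = 183 \left(\left(-1\right) 116\right) - 123 = 183 \left(-116\right) - 123 = -21228 - 123 = -21351$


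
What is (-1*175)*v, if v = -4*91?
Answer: 63700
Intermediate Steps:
v = -364
(-1*175)*v = -1*175*(-364) = -175*(-364) = 63700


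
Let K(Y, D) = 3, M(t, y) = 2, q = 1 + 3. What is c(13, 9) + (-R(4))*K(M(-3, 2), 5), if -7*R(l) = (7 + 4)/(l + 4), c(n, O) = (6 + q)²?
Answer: 5633/56 ≈ 100.59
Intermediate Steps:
q = 4
c(n, O) = 100 (c(n, O) = (6 + 4)² = 10² = 100)
R(l) = -11/(7*(4 + l)) (R(l) = -(7 + 4)/(7*(l + 4)) = -11/(7*(4 + l)))
c(13, 9) + (-R(4))*K(M(-3, 2), 5) = 100 - (-11)/(28 + 7*4)*3 = 100 - (-11)/(28 + 28)*3 = 100 - (-11)/56*3 = 100 - 1*(-11/56)*3 = 100 + (11/56)*3 = 100 + 33/56 = 5633/56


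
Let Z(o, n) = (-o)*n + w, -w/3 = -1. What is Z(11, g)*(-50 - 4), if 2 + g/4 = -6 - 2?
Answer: -23922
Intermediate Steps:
w = 3 (w = -3*(-1) = 3)
g = -40 (g = -8 + 4*(-6 - 2) = -8 + 4*(-8) = -8 - 32 = -40)
Z(o, n) = 3 - n*o (Z(o, n) = (-o)*n + 3 = -n*o + 3 = 3 - n*o)
Z(11, g)*(-50 - 4) = (3 - 1*(-40)*11)*(-50 - 4) = (3 + 440)*(-54) = 443*(-54) = -23922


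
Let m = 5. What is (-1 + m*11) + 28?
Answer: 82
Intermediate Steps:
(-1 + m*11) + 28 = (-1 + 5*11) + 28 = (-1 + 55) + 28 = 54 + 28 = 82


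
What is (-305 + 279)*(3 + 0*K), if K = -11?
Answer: -78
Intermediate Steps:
(-305 + 279)*(3 + 0*K) = (-305 + 279)*(3 + 0*(-11)) = -26*(3 + 0) = -26*3 = -78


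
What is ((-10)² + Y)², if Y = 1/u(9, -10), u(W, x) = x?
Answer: 998001/100 ≈ 9980.0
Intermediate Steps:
Y = -⅒ (Y = 1/(-10) = -⅒ ≈ -0.10000)
((-10)² + Y)² = ((-10)² - ⅒)² = (100 - ⅒)² = (999/10)² = 998001/100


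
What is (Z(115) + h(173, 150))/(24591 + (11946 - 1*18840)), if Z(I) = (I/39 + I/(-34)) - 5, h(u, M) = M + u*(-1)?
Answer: -37703/23466222 ≈ -0.0016067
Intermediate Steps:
h(u, M) = M - u
Z(I) = -5 - 5*I/1326 (Z(I) = (I*(1/39) + I*(-1/34)) - 5 = (I/39 - I/34) - 5 = -5*I/1326 - 5 = -5 - 5*I/1326)
(Z(115) + h(173, 150))/(24591 + (11946 - 1*18840)) = ((-5 - 5/1326*115) + (150 - 1*173))/(24591 + (11946 - 1*18840)) = ((-5 - 575/1326) + (150 - 173))/(24591 + (11946 - 18840)) = (-7205/1326 - 23)/(24591 - 6894) = -37703/1326/17697 = -37703/1326*1/17697 = -37703/23466222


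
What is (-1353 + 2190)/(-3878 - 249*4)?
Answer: -837/4874 ≈ -0.17173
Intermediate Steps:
(-1353 + 2190)/(-3878 - 249*4) = 837/(-3878 - 996) = 837/(-4874) = 837*(-1/4874) = -837/4874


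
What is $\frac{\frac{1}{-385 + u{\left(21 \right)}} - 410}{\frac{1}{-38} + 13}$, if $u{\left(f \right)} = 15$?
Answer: $- \frac{2882319}{91205} \approx -31.603$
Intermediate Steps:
$\frac{\frac{1}{-385 + u{\left(21 \right)}} - 410}{\frac{1}{-38} + 13} = \frac{\frac{1}{-385 + 15} - 410}{\frac{1}{-38} + 13} = \frac{\frac{1}{-370} - 410}{- \frac{1}{38} + 13} = \frac{- \frac{1}{370} - 410}{\frac{493}{38}} = \left(- \frac{151701}{370}\right) \frac{38}{493} = - \frac{2882319}{91205}$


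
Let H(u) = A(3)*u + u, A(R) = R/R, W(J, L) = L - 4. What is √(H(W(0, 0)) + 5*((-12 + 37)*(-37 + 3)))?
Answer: I*√4258 ≈ 65.253*I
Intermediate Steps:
W(J, L) = -4 + L
A(R) = 1
H(u) = 2*u (H(u) = 1*u + u = u + u = 2*u)
√(H(W(0, 0)) + 5*((-12 + 37)*(-37 + 3))) = √(2*(-4 + 0) + 5*((-12 + 37)*(-37 + 3))) = √(2*(-4) + 5*(25*(-34))) = √(-8 + 5*(-850)) = √(-8 - 4250) = √(-4258) = I*√4258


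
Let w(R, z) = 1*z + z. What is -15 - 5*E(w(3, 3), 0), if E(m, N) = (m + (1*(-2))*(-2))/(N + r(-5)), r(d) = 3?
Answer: -95/3 ≈ -31.667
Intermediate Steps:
w(R, z) = 2*z (w(R, z) = z + z = 2*z)
E(m, N) = (4 + m)/(3 + N) (E(m, N) = (m + (1*(-2))*(-2))/(N + 3) = (m - 2*(-2))/(3 + N) = (m + 4)/(3 + N) = (4 + m)/(3 + N))
-15 - 5*E(w(3, 3), 0) = -15 - 5*(4 + 2*3)/(3 + 0) = -15 - 5*(4 + 6)/3 = -15 - 5*10/3 = -15 - 50/3 = -95/3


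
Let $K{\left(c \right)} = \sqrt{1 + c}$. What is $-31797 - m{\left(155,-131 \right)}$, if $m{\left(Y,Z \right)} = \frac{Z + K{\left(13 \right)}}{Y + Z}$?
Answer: $- \frac{762997}{24} - \frac{\sqrt{14}}{24} \approx -31792.0$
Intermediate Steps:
$m{\left(Y,Z \right)} = \frac{Z + \sqrt{14}}{Y + Z}$ ($m{\left(Y,Z \right)} = \frac{Z + \sqrt{1 + 13}}{Y + Z} = \frac{Z + \sqrt{14}}{Y + Z}$)
$-31797 - m{\left(155,-131 \right)} = -31797 - \frac{-131 + \sqrt{14}}{155 - 131} = -31797 - \frac{-131 + \sqrt{14}}{24} = -31797 - \left(- \frac{131}{24} + \frac{\sqrt{14}}{24}\right) = -31797 + \left(\frac{131}{24} - \frac{\sqrt{14}}{24}\right) = - \frac{762997}{24} - \frac{\sqrt{14}}{24}$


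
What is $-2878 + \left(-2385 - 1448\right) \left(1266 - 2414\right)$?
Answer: $4397406$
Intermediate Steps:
$-2878 + \left(-2385 - 1448\right) \left(1266 - 2414\right) = -2878 - -4400284 = -2878 + 4400284 = 4397406$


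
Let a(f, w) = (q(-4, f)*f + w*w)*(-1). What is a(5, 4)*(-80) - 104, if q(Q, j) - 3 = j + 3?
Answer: 5576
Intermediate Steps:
q(Q, j) = 6 + j (q(Q, j) = 3 + (j + 3) = 3 + (3 + j) = 6 + j)
a(f, w) = -w² - f*(6 + f) (a(f, w) = ((6 + f)*f + w*w)*(-1) = (f*(6 + f) + w²)*(-1) = (w² + f*(6 + f))*(-1) = -w² - f*(6 + f))
a(5, 4)*(-80) - 104 = (-1*4² - 1*5*(6 + 5))*(-80) - 104 = (-1*16 - 1*5*11)*(-80) - 104 = (-16 - 55)*(-80) - 104 = -71*(-80) - 104 = 5680 - 104 = 5576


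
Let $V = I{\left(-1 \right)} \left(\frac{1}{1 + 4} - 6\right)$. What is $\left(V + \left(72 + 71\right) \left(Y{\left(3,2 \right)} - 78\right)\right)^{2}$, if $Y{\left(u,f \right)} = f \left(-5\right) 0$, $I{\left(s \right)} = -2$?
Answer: $\frac{3103826944}{25} \approx 1.2415 \cdot 10^{8}$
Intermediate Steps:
$Y{\left(u,f \right)} = 0$ ($Y{\left(u,f \right)} = - 5 f 0 = 0$)
$V = \frac{58}{5}$ ($V = - 2 \left(\frac{1}{1 + 4} - 6\right) = - 2 \left(\frac{1}{5} - 6\right) = \left(-2\right) \left(- \frac{29}{5}\right) = \frac{58}{5} \approx 11.6$)
$\left(V + \left(72 + 71\right) \left(Y{\left(3,2 \right)} - 78\right)\right)^{2} = \left(\frac{58}{5} + \left(72 + 71\right) \left(0 - 78\right)\right)^{2} = \left(\frac{58}{5} + 143 \left(-78\right)\right)^{2} = \left(\frac{58}{5} - 11154\right)^{2} = \left(- \frac{55712}{5}\right)^{2} = \frac{3103826944}{25}$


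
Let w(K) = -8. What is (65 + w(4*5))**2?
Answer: 3249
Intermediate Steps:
(65 + w(4*5))**2 = (65 - 8)**2 = 57**2 = 3249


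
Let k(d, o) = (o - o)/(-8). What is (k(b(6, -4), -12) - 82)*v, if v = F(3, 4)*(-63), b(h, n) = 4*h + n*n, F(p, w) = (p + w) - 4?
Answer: 15498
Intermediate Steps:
F(p, w) = -4 + p + w
b(h, n) = n² + 4*h (b(h, n) = 4*h + n² = n² + 4*h)
v = -189 (v = (-4 + 3 + 4)*(-63) = 3*(-63) = -189)
k(d, o) = 0 (k(d, o) = 0*(-⅛) = 0)
(k(b(6, -4), -12) - 82)*v = (0 - 82)*(-189) = -82*(-189) = 15498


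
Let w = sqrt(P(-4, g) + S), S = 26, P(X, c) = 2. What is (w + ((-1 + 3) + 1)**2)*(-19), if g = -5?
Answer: -171 - 38*sqrt(7) ≈ -271.54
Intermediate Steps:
w = 2*sqrt(7) (w = sqrt(2 + 26) = sqrt(28) = 2*sqrt(7) ≈ 5.2915)
(w + ((-1 + 3) + 1)**2)*(-19) = (2*sqrt(7) + ((-1 + 3) + 1)**2)*(-19) = (2*sqrt(7) + (2 + 1)**2)*(-19) = (2*sqrt(7) + 3**2)*(-19) = (2*sqrt(7) + 9)*(-19) = (9 + 2*sqrt(7))*(-19) = -171 - 38*sqrt(7)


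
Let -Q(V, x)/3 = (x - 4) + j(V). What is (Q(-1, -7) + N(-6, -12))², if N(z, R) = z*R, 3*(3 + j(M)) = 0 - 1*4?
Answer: 13924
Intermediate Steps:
j(M) = -13/3 (j(M) = -3 + (0 - 1*4)/3 = -3 + (0 - 4)/3 = -3 + (⅓)*(-4) = -3 - 4/3 = -13/3)
N(z, R) = R*z
Q(V, x) = 25 - 3*x (Q(V, x) = -3*((x - 4) - 13/3) = -3*((-4 + x) - 13/3) = -3*(-25/3 + x) = 25 - 3*x)
(Q(-1, -7) + N(-6, -12))² = ((25 - 3*(-7)) - 12*(-6))² = ((25 + 21) + 72)² = (46 + 72)² = 118² = 13924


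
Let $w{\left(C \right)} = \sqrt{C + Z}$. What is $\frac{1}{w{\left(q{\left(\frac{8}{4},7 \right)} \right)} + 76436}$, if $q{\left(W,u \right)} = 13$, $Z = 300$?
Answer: $\frac{76436}{5842461783} - \frac{\sqrt{313}}{5842461783} \approx 1.308 \cdot 10^{-5}$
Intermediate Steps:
$w{\left(C \right)} = \sqrt{300 + C}$ ($w{\left(C \right)} = \sqrt{C + 300} = \sqrt{300 + C}$)
$\frac{1}{w{\left(q{\left(\frac{8}{4},7 \right)} \right)} + 76436} = \frac{1}{\sqrt{300 + 13} + 76436} = \frac{1}{\sqrt{313} + 76436} = \frac{1}{76436 + \sqrt{313}}$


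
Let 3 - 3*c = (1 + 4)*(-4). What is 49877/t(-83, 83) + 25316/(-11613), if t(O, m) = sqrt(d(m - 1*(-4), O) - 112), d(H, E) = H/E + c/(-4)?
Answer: -25316/11613 - 99754*I*sqrt(28511745)/114505 ≈ -2.18 - 4651.8*I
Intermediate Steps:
c = 23/3 (c = 1 - (1 + 4)*(-4)/3 = 1 - 5*(-4)/3 = 1 - 1/3*(-20) = 1 + 20/3 = 23/3 ≈ 7.6667)
d(H, E) = -23/12 + H/E (d(H, E) = H/E + (23/3)/(-4) = H/E + (23/3)*(-1/4) = H/E - 23/12 = -23/12 + H/E)
t(O, m) = sqrt(-1367/12 + (4 + m)/O) (t(O, m) = sqrt((-23/12 + (m - 1*(-4))/O) - 112) = sqrt((-23/12 + (m + 4)/O) - 112) = sqrt((-23/12 + (4 + m)/O) - 112) = sqrt(-1367/12 + (4 + m)/O))
49877/t(-83, 83) + 25316/(-11613) = 49877/(sqrt(-1367/12 + (4 + 83)/(-83))) + 25316/(-11613) = 49877/(sqrt(-1367/12 - 1/83*87)) + 25316*(-1/11613) = 49877/(sqrt(-1367/12 - 87/83)) - 25316/11613 = 49877/(sqrt(-114505/996)) - 25316/11613 = 49877/((I*sqrt(28511745)/498)) - 25316/11613 = 49877*(-2*I*sqrt(28511745)/114505) - 25316/11613 = -99754*I*sqrt(28511745)/114505 - 25316/11613 = -25316/11613 - 99754*I*sqrt(28511745)/114505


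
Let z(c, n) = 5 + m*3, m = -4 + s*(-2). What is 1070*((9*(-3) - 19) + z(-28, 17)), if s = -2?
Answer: -43870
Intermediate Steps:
m = 0 (m = -4 - 2*(-2) = -4 + 4 = 0)
z(c, n) = 5 (z(c, n) = 5 + 0*3 = 5 + 0 = 5)
1070*((9*(-3) - 19) + z(-28, 17)) = 1070*((9*(-3) - 19) + 5) = 1070*((-27 - 19) + 5) = 1070*(-46 + 5) = 1070*(-41) = -43870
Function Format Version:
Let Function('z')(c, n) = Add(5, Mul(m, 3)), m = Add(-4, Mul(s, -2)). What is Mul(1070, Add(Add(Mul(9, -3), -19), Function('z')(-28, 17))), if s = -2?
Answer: -43870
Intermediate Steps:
m = 0 (m = Add(-4, Mul(-2, -2)) = Add(-4, 4) = 0)
Function('z')(c, n) = 5 (Function('z')(c, n) = Add(5, Mul(0, 3)) = Add(5, 0) = 5)
Mul(1070, Add(Add(Mul(9, -3), -19), Function('z')(-28, 17))) = Mul(1070, Add(Add(Mul(9, -3), -19), 5)) = Mul(1070, Add(Add(-27, -19), 5)) = Mul(1070, Add(-46, 5)) = Mul(1070, -41) = -43870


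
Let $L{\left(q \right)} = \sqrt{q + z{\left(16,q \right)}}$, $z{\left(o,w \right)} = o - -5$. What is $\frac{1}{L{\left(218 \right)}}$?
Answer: $\frac{\sqrt{239}}{239} \approx 0.064685$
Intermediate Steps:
$z{\left(o,w \right)} = 5 + o$ ($z{\left(o,w \right)} = o + 5 = 5 + o$)
$L{\left(q \right)} = \sqrt{21 + q}$ ($L{\left(q \right)} = \sqrt{q + \left(5 + 16\right)} = \sqrt{q + 21} = \sqrt{21 + q}$)
$\frac{1}{L{\left(218 \right)}} = \frac{1}{\sqrt{21 + 218}} = \frac{1}{\sqrt{239}} = \frac{\sqrt{239}}{239}$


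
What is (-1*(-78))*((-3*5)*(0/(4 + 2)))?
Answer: 0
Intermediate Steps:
(-1*(-78))*((-3*5)*(0/(4 + 2))) = 78*(-0/6) = 78*(-15*0) = 78*0 = 0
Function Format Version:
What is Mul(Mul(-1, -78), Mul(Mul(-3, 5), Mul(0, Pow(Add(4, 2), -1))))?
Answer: 0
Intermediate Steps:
Mul(Mul(-1, -78), Mul(Mul(-3, 5), Mul(0, Pow(Add(4, 2), -1)))) = Mul(78, Mul(-15, Mul(0, Pow(6, -1)))) = Mul(78, Mul(-15, Mul(0, Rational(1, 6)))) = Mul(78, Mul(-15, 0)) = Mul(78, 0) = 0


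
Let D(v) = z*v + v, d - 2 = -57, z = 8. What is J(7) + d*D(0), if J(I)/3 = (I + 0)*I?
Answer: 147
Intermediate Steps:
J(I) = 3*I**2 (J(I) = 3*((I + 0)*I) = 3*(I*I) = 3*I**2)
d = -55 (d = 2 - 57 = -55)
D(v) = 9*v (D(v) = 8*v + v = 9*v)
J(7) + d*D(0) = 3*7**2 - 495*0 = 3*49 - 55*0 = 147 + 0 = 147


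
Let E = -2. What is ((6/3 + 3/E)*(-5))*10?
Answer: -25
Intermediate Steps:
((6/3 + 3/E)*(-5))*10 = ((6/3 + 3/(-2))*(-5))*10 = ((6*(⅓) + 3*(-½))*(-5))*10 = ((2 - 3/2)*(-5))*10 = ((½)*(-5))*10 = -5/2*10 = -25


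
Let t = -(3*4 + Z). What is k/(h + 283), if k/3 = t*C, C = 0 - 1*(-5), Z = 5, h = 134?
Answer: -85/139 ≈ -0.61151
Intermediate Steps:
C = 5 (C = 0 + 5 = 5)
t = -17 (t = -(3*4 + 5) = -(12 + 5) = -1*17 = -17)
k = -255 (k = 3*(-17*5) = 3*(-85) = -255)
k/(h + 283) = -255/(134 + 283) = -255/417 = (1/417)*(-255) = -85/139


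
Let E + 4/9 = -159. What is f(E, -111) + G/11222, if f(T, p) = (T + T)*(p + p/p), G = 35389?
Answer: 3543103901/100998 ≈ 35081.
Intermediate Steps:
E = -1435/9 (E = -4/9 - 159 = -1435/9 ≈ -159.44)
f(T, p) = 2*T*(1 + p) (f(T, p) = (2*T)*(p + 1) = (2*T)*(1 + p) = 2*T*(1 + p))
f(E, -111) + G/11222 = 2*(-1435/9)*(1 - 111) + 35389/11222 = 2*(-1435/9)*(-110) + 35389*(1/11222) = 315700/9 + 35389/11222 = 3543103901/100998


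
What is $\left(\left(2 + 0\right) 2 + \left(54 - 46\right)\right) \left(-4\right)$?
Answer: $-48$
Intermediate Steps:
$\left(\left(2 + 0\right) 2 + \left(54 - 46\right)\right) \left(-4\right) = \left(2 \cdot 2 + \left(54 - 46\right)\right) \left(-4\right) = \left(4 + 8\right) \left(-4\right) = 12 \left(-4\right) = -48$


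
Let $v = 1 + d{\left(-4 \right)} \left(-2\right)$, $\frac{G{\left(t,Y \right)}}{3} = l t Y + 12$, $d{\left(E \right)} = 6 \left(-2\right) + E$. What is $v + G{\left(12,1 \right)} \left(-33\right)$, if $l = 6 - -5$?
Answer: $-14223$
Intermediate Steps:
$l = 11$ ($l = 6 + 5 = 11$)
$d{\left(E \right)} = -12 + E$
$G{\left(t,Y \right)} = 36 + 33 Y t$ ($G{\left(t,Y \right)} = 3 \left(11 t Y + 12\right) = 3 \left(11 Y t + 12\right) = 3 \left(12 + 11 Y t\right) = 36 + 33 Y t$)
$v = 33$ ($v = 1 + \left(-12 - 4\right) \left(-2\right) = 1 - -32 = 1 + 32 = 33$)
$v + G{\left(12,1 \right)} \left(-33\right) = 33 + \left(36 + 33 \cdot 1 \cdot 12\right) \left(-33\right) = 33 + \left(36 + 396\right) \left(-33\right) = 33 + 432 \left(-33\right) = 33 - 14256 = -14223$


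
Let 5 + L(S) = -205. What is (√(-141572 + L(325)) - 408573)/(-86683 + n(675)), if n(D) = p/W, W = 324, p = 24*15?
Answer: 3677157/780137 - 9*I*√141782/780137 ≈ 4.7135 - 0.0043439*I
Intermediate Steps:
p = 360
L(S) = -210 (L(S) = -5 - 205 = -210)
n(D) = 10/9 (n(D) = 360/324 = 360*(1/324) = 10/9)
(√(-141572 + L(325)) - 408573)/(-86683 + n(675)) = (√(-141572 - 210) - 408573)/(-86683 + 10/9) = (√(-141782) - 408573)/(-780137/9) = (I*√141782 - 408573)*(-9/780137) = (-408573 + I*√141782)*(-9/780137) = 3677157/780137 - 9*I*√141782/780137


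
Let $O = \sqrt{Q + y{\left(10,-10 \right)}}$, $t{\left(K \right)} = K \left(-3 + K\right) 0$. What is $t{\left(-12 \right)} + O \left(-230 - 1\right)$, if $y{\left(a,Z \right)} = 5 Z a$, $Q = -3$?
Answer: $- 231 i \sqrt{503} \approx - 5180.8 i$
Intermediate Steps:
$y{\left(a,Z \right)} = 5 Z a$
$t{\left(K \right)} = 0$
$O = i \sqrt{503}$ ($O = \sqrt{-3 + 5 \left(-10\right) 10} = \sqrt{-3 - 500} = \sqrt{-503} = i \sqrt{503} \approx 22.428 i$)
$t{\left(-12 \right)} + O \left(-230 - 1\right) = 0 + i \sqrt{503} \left(-230 - 1\right) = 0 + i \sqrt{503} \left(-231\right) = 0 - 231 i \sqrt{503} = - 231 i \sqrt{503}$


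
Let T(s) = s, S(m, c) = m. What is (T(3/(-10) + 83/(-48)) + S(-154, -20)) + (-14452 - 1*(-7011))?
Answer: -1823287/240 ≈ -7597.0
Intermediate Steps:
(T(3/(-10) + 83/(-48)) + S(-154, -20)) + (-14452 - 1*(-7011)) = ((3/(-10) + 83/(-48)) - 154) + (-14452 - 1*(-7011)) = ((3*(-⅒) + 83*(-1/48)) - 154) + (-14452 + 7011) = ((-3/10 - 83/48) - 154) - 7441 = (-487/240 - 154) - 7441 = -37447/240 - 7441 = -1823287/240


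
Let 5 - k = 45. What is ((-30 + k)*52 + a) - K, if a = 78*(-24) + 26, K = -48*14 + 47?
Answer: -4861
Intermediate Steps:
k = -40 (k = 5 - 1*45 = 5 - 45 = -40)
K = -625 (K = -672 + 47 = -625)
a = -1846 (a = -1872 + 26 = -1846)
((-30 + k)*52 + a) - K = ((-30 - 40)*52 - 1846) - 1*(-625) = (-70*52 - 1846) + 625 = (-3640 - 1846) + 625 = -5486 + 625 = -4861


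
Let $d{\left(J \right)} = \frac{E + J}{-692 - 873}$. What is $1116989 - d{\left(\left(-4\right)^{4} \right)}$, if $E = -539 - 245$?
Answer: $\frac{1748087257}{1565} \approx 1.117 \cdot 10^{6}$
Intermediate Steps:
$E = -784$ ($E = -539 - 245 = -784$)
$d{\left(J \right)} = \frac{784}{1565} - \frac{J}{1565}$ ($d{\left(J \right)} = \frac{-784 + J}{-692 - 873} = \frac{-784 + J}{-1565} = \left(-784 + J\right) \left(- \frac{1}{1565}\right) = \frac{784}{1565} - \frac{J}{1565}$)
$1116989 - d{\left(\left(-4\right)^{4} \right)} = 1116989 - \left(\frac{784}{1565} - \frac{\left(-4\right)^{4}}{1565}\right) = 1116989 - \left(\frac{784}{1565} - \frac{256}{1565}\right) = 1116989 - \frac{528}{1565} = \frac{1748087257}{1565}$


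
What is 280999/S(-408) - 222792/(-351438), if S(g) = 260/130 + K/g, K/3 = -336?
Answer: 279805047291/4451548 ≈ 62856.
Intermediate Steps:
K = -1008 (K = 3*(-336) = -1008)
S(g) = 2 - 1008/g (S(g) = 260/130 - 1008/g = 260*(1/130) - 1008/g = 2 - 1008/g)
280999/S(-408) - 222792/(-351438) = 280999/(2 - 1008/(-408)) - 222792/(-351438) = 280999/(2 - 1008*(-1/408)) - 222792*(-1/351438) = 280999/(2 + 42/17) + 37132/58573 = 280999/(76/17) + 37132/58573 = 280999*(17/76) + 37132/58573 = 4776983/76 + 37132/58573 = 279805047291/4451548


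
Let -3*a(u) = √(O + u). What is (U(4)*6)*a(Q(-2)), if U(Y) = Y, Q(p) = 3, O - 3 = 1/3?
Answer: -8*√57/3 ≈ -20.133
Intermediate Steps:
O = 10/3 (O = 3 + 1/3 = 3 + ⅓ = 10/3 ≈ 3.3333)
a(u) = -√(10/3 + u)/3
(U(4)*6)*a(Q(-2)) = (4*6)*(-√(30 + 9*3)/9) = 24*(-√(30 + 27)/9) = 24*(-√57/9) = -8*√57/3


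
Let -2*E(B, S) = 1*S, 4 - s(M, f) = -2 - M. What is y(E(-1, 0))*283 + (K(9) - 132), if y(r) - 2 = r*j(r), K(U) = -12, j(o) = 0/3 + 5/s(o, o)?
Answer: 422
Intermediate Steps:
s(M, f) = 6 + M (s(M, f) = 4 - (-2 - M) = 4 + (2 + M) = 6 + M)
j(o) = 5/(6 + o) (j(o) = 0/3 + 5/(6 + o) = 0*(⅓) + 5/(6 + o) = 0 + 5/(6 + o) = 5/(6 + o))
E(B, S) = -S/2
y(r) = 2 + 5*r/(6 + r) (y(r) = 2 + r*(5/(6 + r)) = 2 + 5*r/(6 + r))
y(E(-1, 0))*283 + (K(9) - 132) = ((12 + 7*(-½*0))/(6 - ½*0))*283 + (-12 - 132) = ((12 + 7*0)/(6 + 0))*283 - 144 = ((12 + 0)/6)*283 - 144 = ((⅙)*12)*283 - 144 = 2*283 - 144 = 566 - 144 = 422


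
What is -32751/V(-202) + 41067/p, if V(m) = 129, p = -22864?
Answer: -251372169/983152 ≈ -255.68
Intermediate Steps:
-32751/V(-202) + 41067/p = -32751/129 + 41067/(-22864) = -32751*1/129 + 41067*(-1/22864) = -10917/43 - 41067/22864 = -251372169/983152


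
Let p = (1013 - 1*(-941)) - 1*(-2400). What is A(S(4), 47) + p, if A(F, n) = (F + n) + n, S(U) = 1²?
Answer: 4449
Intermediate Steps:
S(U) = 1
p = 4354 (p = (1013 + 941) + 2400 = 1954 + 2400 = 4354)
A(F, n) = F + 2*n
A(S(4), 47) + p = (1 + 2*47) + 4354 = (1 + 94) + 4354 = 95 + 4354 = 4449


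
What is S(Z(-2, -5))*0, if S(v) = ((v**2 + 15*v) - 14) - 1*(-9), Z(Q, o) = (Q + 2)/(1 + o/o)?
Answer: 0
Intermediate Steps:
Z(Q, o) = 1 + Q/2 (Z(Q, o) = (2 + Q)/(1 + 1) = (2 + Q)/2 = (2 + Q)*(1/2) = 1 + Q/2)
S(v) = -5 + v**2 + 15*v (S(v) = (-14 + v**2 + 15*v) + 9 = -5 + v**2 + 15*v)
S(Z(-2, -5))*0 = (-5 + (1 + (1/2)*(-2))**2 + 15*(1 + (1/2)*(-2)))*0 = (-5 + (1 - 1)**2 + 15*(1 - 1))*0 = (-5 + 0**2 + 15*0)*0 = (-5 + 0 + 0)*0 = -5*0 = 0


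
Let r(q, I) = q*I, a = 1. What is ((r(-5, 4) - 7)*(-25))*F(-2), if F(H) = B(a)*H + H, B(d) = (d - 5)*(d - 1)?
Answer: -1350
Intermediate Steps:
B(d) = (-1 + d)*(-5 + d) (B(d) = (-5 + d)*(-1 + d) = (-1 + d)*(-5 + d))
r(q, I) = I*q
F(H) = H (F(H) = (5 + 1**2 - 6*1)*H + H = (5 + 1 - 6)*H + H = 0*H + H = 0 + H = H)
((r(-5, 4) - 7)*(-25))*F(-2) = ((4*(-5) - 7)*(-25))*(-2) = ((-20 - 7)*(-25))*(-2) = -27*(-25)*(-2) = 675*(-2) = -1350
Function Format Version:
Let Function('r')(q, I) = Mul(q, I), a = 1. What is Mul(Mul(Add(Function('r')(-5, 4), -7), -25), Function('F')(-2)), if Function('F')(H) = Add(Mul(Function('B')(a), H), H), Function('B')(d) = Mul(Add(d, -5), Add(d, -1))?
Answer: -1350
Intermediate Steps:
Function('B')(d) = Mul(Add(-1, d), Add(-5, d)) (Function('B')(d) = Mul(Add(-5, d), Add(-1, d)) = Mul(Add(-1, d), Add(-5, d)))
Function('r')(q, I) = Mul(I, q)
Function('F')(H) = H (Function('F')(H) = Add(Mul(Add(5, Pow(1, 2), Mul(-6, 1)), H), H) = Add(Mul(Add(5, 1, -6), H), H) = Add(Mul(0, H), H) = Add(0, H) = H)
Mul(Mul(Add(Function('r')(-5, 4), -7), -25), Function('F')(-2)) = Mul(Mul(Add(Mul(4, -5), -7), -25), -2) = Mul(Mul(Add(-20, -7), -25), -2) = Mul(Mul(-27, -25), -2) = Mul(675, -2) = -1350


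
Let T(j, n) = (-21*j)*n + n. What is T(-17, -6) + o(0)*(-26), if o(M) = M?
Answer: -2148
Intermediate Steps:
T(j, n) = n - 21*j*n (T(j, n) = -21*j*n + n = n - 21*j*n)
T(-17, -6) + o(0)*(-26) = -6*(1 - 21*(-17)) + 0*(-26) = -6*(1 + 357) + 0 = -6*358 + 0 = -2148 + 0 = -2148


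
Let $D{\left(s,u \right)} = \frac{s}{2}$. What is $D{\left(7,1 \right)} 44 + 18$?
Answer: $172$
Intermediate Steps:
$D{\left(s,u \right)} = \frac{s}{2}$ ($D{\left(s,u \right)} = s \frac{1}{2} = \frac{s}{2}$)
$D{\left(7,1 \right)} 44 + 18 = \frac{1}{2} \cdot 7 \cdot 44 + 18 = \frac{7}{2} \cdot 44 + 18 = 154 + 18 = 172$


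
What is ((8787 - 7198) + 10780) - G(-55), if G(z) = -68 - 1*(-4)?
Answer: 12433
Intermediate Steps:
G(z) = -64 (G(z) = -68 + 4 = -64)
((8787 - 7198) + 10780) - G(-55) = ((8787 - 7198) + 10780) - 1*(-64) = (1589 + 10780) + 64 = 12369 + 64 = 12433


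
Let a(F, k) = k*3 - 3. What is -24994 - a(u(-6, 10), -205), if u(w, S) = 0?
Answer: -24376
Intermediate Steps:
a(F, k) = -3 + 3*k (a(F, k) = 3*k - 3 = -3 + 3*k)
-24994 - a(u(-6, 10), -205) = -24994 - (-3 + 3*(-205)) = -24994 - (-3 - 615) = -24994 - 1*(-618) = -24994 + 618 = -24376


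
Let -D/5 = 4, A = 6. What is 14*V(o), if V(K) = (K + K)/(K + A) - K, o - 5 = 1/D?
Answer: -41349/730 ≈ -56.642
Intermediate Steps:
D = -20 (D = -5*4 = -20)
o = 99/20 (o = 5 + 1/(-20) = 5 + 1*(-1/20) = 5 - 1/20 = 99/20 ≈ 4.9500)
V(K) = -K + 2*K/(6 + K) (V(K) = (K + K)/(K + 6) - K = (2*K)/(6 + K) - K = 2*K/(6 + K) - K = -K + 2*K/(6 + K))
14*V(o) = 14*(-1*99/20*(4 + 99/20)/(6 + 99/20)) = 14*(-1*99/20*179/20/219/20) = 14*(-1*99/20*20/219*179/20) = 14*(-5907/1460) = -41349/730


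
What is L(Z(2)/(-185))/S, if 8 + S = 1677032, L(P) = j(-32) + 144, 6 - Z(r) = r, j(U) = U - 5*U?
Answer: 17/104814 ≈ 0.00016219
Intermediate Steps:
j(U) = -4*U
Z(r) = 6 - r
L(P) = 272 (L(P) = -4*(-32) + 144 = 128 + 144 = 272)
S = 1677024 (S = -8 + 1677032 = 1677024)
L(Z(2)/(-185))/S = 272/1677024 = 272*(1/1677024) = 17/104814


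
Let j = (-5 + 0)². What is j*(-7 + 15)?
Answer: 200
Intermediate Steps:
j = 25 (j = (-5)² = 25)
j*(-7 + 15) = 25*(-7 + 15) = 25*8 = 200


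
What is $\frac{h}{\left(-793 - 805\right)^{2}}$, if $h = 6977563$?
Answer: $\frac{6977563}{2553604} \approx 2.7324$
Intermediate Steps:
$\frac{h}{\left(-793 - 805\right)^{2}} = \frac{6977563}{\left(-793 - 805\right)^{2}} = \frac{6977563}{\left(-1598\right)^{2}} = \frac{6977563}{2553604}$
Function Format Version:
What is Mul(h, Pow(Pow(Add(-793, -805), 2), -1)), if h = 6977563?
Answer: Rational(6977563, 2553604) ≈ 2.7324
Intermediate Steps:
Mul(h, Pow(Pow(Add(-793, -805), 2), -1)) = Mul(6977563, Pow(Pow(Add(-793, -805), 2), -1)) = Mul(6977563, Pow(Pow(-1598, 2), -1)) = Mul(6977563, Pow(2553604, -1)) = Mul(6977563, Rational(1, 2553604)) = Rational(6977563, 2553604)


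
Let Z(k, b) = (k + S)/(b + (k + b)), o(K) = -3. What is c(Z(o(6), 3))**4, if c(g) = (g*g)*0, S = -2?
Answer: 0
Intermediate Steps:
Z(k, b) = (-2 + k)/(k + 2*b) (Z(k, b) = (k - 2)/(b + (k + b)) = (-2 + k)/(b + (b + k)) = (-2 + k)/(k + 2*b))
c(g) = 0 (c(g) = g**2*0 = 0)
c(Z(o(6), 3))**4 = 0**4 = 0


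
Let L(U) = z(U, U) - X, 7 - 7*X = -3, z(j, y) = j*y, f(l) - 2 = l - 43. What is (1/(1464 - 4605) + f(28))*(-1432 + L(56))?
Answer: -486659612/21987 ≈ -22134.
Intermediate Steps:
f(l) = -41 + l (f(l) = 2 + (l - 43) = 2 + (-43 + l) = -41 + l)
X = 10/7 (X = 1 - 1/7*(-3) = 1 + 3/7 = 10/7 ≈ 1.4286)
L(U) = -10/7 + U**2 (L(U) = U*U - 1*10/7 = U**2 - 10/7 = -10/7 + U**2)
(1/(1464 - 4605) + f(28))*(-1432 + L(56)) = (1/(1464 - 4605) + (-41 + 28))*(-1432 + (-10/7 + 56**2)) = (1/(-3141) - 13)*(-1432 + (-10/7 + 3136)) = (-1/3141 - 13)*(-1432 + 21942/7) = -40834/3141*11918/7 = -486659612/21987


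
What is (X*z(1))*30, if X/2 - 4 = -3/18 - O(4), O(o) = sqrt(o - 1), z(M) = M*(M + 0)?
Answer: 230 - 60*sqrt(3) ≈ 126.08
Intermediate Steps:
z(M) = M**2 (z(M) = M*M = M**2)
O(o) = sqrt(-1 + o)
X = 23/3 - 2*sqrt(3) (X = 8 + 2*(-3/18 - sqrt(-1 + 4)) = 8 + 2*(-3*1/18 - sqrt(3)) = 8 + 2*(-1/6 - sqrt(3)) = 8 + (-1/3 - 2*sqrt(3)) = 23/3 - 2*sqrt(3) ≈ 4.2026)
(X*z(1))*30 = ((23/3 - 2*sqrt(3))*1**2)*30 = ((23/3 - 2*sqrt(3))*1)*30 = (23/3 - 2*sqrt(3))*30 = 230 - 60*sqrt(3)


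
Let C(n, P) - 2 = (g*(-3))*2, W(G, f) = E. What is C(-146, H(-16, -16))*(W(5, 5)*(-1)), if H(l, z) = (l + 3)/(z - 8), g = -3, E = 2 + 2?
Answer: -80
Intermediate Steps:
E = 4
W(G, f) = 4
H(l, z) = (3 + l)/(-8 + z)
C(n, P) = 20 (C(n, P) = 2 - 3*(-3)*2 = 2 + 9*2 = 2 + 18 = 20)
C(-146, H(-16, -16))*(W(5, 5)*(-1)) = 20*(4*(-1)) = 20*(-4) = -80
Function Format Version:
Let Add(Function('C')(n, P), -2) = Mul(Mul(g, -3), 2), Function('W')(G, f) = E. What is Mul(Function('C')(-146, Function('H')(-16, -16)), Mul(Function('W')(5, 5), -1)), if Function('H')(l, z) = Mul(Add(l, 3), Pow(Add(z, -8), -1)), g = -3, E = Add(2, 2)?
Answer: -80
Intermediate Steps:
E = 4
Function('W')(G, f) = 4
Function('H')(l, z) = Mul(Pow(Add(-8, z), -1), Add(3, l)) (Function('H')(l, z) = Mul(Add(3, l), Pow(Add(-8, z), -1)) = Mul(Pow(Add(-8, z), -1), Add(3, l)))
Function('C')(n, P) = 20 (Function('C')(n, P) = Add(2, Mul(Mul(-3, -3), 2)) = Add(2, Mul(9, 2)) = Add(2, 18) = 20)
Mul(Function('C')(-146, Function('H')(-16, -16)), Mul(Function('W')(5, 5), -1)) = Mul(20, Mul(4, -1)) = Mul(20, -4) = -80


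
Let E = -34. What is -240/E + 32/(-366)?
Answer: 21688/3111 ≈ 6.9714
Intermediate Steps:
-240/E + 32/(-366) = -240/(-34) + 32/(-366) = -240*(-1/34) + 32*(-1/366) = 120/17 - 16/183 = 21688/3111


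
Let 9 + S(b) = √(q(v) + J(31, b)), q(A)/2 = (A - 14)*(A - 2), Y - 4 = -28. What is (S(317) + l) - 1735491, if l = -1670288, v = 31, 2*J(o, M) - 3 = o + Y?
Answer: -3405788 + √991 ≈ -3.4058e+6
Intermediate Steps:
Y = -24 (Y = 4 - 28 = -24)
J(o, M) = -21/2 + o/2 (J(o, M) = 3/2 + (o - 24)/2 = 3/2 + (-24 + o)/2 = 3/2 + (-12 + o/2) = -21/2 + o/2)
q(A) = 2*(-14 + A)*(-2 + A) (q(A) = 2*((A - 14)*(A - 2)) = 2*((-14 + A)*(-2 + A)) = 2*(-14 + A)*(-2 + A))
S(b) = -9 + √991 (S(b) = -9 + √((56 - 32*31 + 2*31²) + (-21/2 + (½)*31)) = -9 + √((56 - 992 + 2*961) + (-21/2 + 31/2)) = -9 + √((56 - 992 + 1922) + 5) = -9 + √(986 + 5) = -9 + √991)
(S(317) + l) - 1735491 = ((-9 + √991) - 1670288) - 1735491 = (-1670297 + √991) - 1735491 = -3405788 + √991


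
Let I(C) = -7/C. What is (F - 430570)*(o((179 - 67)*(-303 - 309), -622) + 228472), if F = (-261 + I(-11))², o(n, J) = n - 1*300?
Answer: -7007106351672/121 ≈ -5.7910e+10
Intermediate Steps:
o(n, J) = -300 + n (o(n, J) = n - 300 = -300 + n)
F = 8202496/121 (F = (-261 - 7/(-11))² = (-261 - 7*(-1/11))² = (-261 + 7/11)² = (-2864/11)² = 8202496/121 ≈ 67789.)
(F - 430570)*(o((179 - 67)*(-303 - 309), -622) + 228472) = (8202496/121 - 430570)*((-300 + (179 - 67)*(-303 - 309)) + 228472) = -43896474*((-300 + 112*(-612)) + 228472)/121 = -43896474*((-300 - 68544) + 228472)/121 = -43896474*(-68844 + 228472)/121 = -43896474/121*159628 = -7007106351672/121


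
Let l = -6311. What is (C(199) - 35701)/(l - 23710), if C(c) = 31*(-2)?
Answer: 11921/10007 ≈ 1.1913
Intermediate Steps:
C(c) = -62
(C(199) - 35701)/(l - 23710) = (-62 - 35701)/(-6311 - 23710) = -35763/(-30021) = -35763*(-1/30021) = 11921/10007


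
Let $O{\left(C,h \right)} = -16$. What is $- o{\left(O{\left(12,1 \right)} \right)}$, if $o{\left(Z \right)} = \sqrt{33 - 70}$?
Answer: $- i \sqrt{37} \approx - 6.0828 i$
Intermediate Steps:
$o{\left(Z \right)} = i \sqrt{37}$ ($o{\left(Z \right)} = \sqrt{-37} = i \sqrt{37}$)
$- o{\left(O{\left(12,1 \right)} \right)} = - i \sqrt{37}$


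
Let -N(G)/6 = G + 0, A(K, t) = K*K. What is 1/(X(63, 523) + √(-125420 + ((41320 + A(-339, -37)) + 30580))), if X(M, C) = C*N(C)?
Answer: -547058/897817345625 - √61401/2693452036875 ≈ -6.0941e-7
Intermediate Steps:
A(K, t) = K²
N(G) = -6*G (N(G) = -6*(G + 0) = -6*G)
X(M, C) = -6*C² (X(M, C) = C*(-6*C) = -6*C²)
1/(X(63, 523) + √(-125420 + ((41320 + A(-339, -37)) + 30580))) = 1/(-6*523² + √(-125420 + ((41320 + (-339)²) + 30580))) = 1/(-6*273529 + √(-125420 + ((41320 + 114921) + 30580))) = 1/(-1641174 + √(-125420 + (156241 + 30580))) = 1/(-1641174 + √(-125420 + 186821)) = 1/(-1641174 + √61401)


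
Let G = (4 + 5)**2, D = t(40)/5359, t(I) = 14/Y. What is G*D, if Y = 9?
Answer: 126/5359 ≈ 0.023512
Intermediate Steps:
t(I) = 14/9
D = 14/48231 (D = (14/9)/5359 = (14/9)*(1/5359) = 14/48231 ≈ 0.00029027)
G = 81 (G = 9**2 = 81)
G*D = 81*(14/48231) = 126/5359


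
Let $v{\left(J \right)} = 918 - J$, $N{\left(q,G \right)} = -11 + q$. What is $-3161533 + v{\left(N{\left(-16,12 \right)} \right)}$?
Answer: $-3160588$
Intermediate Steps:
$-3161533 + v{\left(N{\left(-16,12 \right)} \right)} = -3161533 + \left(918 - \left(-11 - 16\right)\right) = -3161533 + \left(918 - -27\right) = -3161533 + \left(918 + 27\right) = -3161533 + 945 = -3160588$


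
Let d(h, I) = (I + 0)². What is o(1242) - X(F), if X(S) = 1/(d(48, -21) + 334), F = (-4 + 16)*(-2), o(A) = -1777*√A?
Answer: -1/775 - 5331*√138 ≈ -62625.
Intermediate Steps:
d(h, I) = I²
F = -24 (F = 12*(-2) = -24)
X(S) = 1/775 (X(S) = 1/((-21)² + 334) = 1/(441 + 334) = 1/775)
o(1242) - X(F) = -5331*√138 - 1*1/775 = -5331*√138 - 1/775 = -1/775 - 5331*√138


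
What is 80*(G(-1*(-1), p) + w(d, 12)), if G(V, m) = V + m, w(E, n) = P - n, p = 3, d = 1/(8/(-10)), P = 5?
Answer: -240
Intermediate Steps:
d = -5/4 (d = 1/(8*(-1/10)) = 1/(-4/5) = -5/4 ≈ -1.2500)
w(E, n) = 5 - n
80*(G(-1*(-1), p) + w(d, 12)) = 80*((-1*(-1) + 3) + (5 - 1*12)) = 80*((1 + 3) + (5 - 12)) = 80*(4 - 7) = 80*(-3) = -240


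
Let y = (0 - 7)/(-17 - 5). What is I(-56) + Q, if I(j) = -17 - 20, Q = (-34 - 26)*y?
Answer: -617/11 ≈ -56.091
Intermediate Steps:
y = 7/22 (y = -7/(-22) = -7*(-1/22) = 7/22 ≈ 0.31818)
Q = -210/11 (Q = (-34 - 26)*(7/22) = -60*7/22 = -210/11 ≈ -19.091)
I(j) = -37
I(-56) + Q = -37 - 210/11 = -617/11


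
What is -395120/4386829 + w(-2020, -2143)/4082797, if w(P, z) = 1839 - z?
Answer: -1595726397562/17910532280713 ≈ -0.089094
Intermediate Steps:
-395120/4386829 + w(-2020, -2143)/4082797 = -395120/4386829 + (1839 - 1*(-2143))/4082797 = -395120*1/4386829 + (1839 + 2143)*(1/4082797) = -395120/4386829 + 3982*(1/4082797) = -395120/4386829 + 3982/4082797 = -1595726397562/17910532280713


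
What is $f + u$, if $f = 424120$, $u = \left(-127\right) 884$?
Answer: $311852$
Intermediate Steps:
$u = -112268$
$f + u = 424120 - 112268 = 311852$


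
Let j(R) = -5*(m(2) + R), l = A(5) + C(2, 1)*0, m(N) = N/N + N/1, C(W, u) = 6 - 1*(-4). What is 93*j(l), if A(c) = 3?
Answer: -2790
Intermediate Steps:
C(W, u) = 10 (C(W, u) = 6 + 4 = 10)
m(N) = 1 + N (m(N) = 1 + N*1 = 1 + N)
l = 3 (l = 3 + 10*0 = 3 + 0 = 3)
j(R) = -15 - 5*R (j(R) = -5*((1 + 2) + R) = -5*(3 + R) = -15 - 5*R)
93*j(l) = 93*(-15 - 5*3) = 93*(-15 - 15) = 93*(-30) = -2790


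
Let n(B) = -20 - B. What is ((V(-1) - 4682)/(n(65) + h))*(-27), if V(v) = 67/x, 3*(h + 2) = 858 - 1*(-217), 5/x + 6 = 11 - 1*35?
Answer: 205902/407 ≈ 505.90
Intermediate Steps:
x = -⅙ (x = 5/(-6 + (11 - 1*35)) = 5/(-6 + (11 - 35)) = 5/(-6 - 24) = 5/(-30) = 5*(-1/30) = -⅙ ≈ -0.16667)
h = 1069/3 (h = -2 + (858 - 1*(-217))/3 = -2 + (858 + 217)/3 = -2 + (⅓)*1075 = -2 + 1075/3 = 1069/3 ≈ 356.33)
V(v) = -402 (V(v) = 67/(-⅙) = 67*(-6) = -402)
((V(-1) - 4682)/(n(65) + h))*(-27) = ((-402 - 4682)/((-20 - 1*65) + 1069/3))*(-27) = -5084/((-20 - 65) + 1069/3)*(-27) = -5084/(-85 + 1069/3)*(-27) = -5084/814/3*(-27) = -5084*3/814*(-27) = -7626/407*(-27) = 205902/407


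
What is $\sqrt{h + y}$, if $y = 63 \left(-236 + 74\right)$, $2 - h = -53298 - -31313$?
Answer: $3 \sqrt{1309} \approx 108.54$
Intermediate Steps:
$h = 21987$ ($h = 2 - \left(-53298 - -31313\right) = 2 - \left(-53298 + 31313\right) = 2 - -21985 = 2 + 21985 = 21987$)
$y = -10206$ ($y = 63 \left(-162\right) = -10206$)
$\sqrt{h + y} = \sqrt{21987 - 10206} = \sqrt{11781} = 3 \sqrt{1309}$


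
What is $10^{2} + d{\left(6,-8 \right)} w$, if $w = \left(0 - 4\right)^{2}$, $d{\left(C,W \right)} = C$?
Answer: $196$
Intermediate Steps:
$w = 16$ ($w = \left(-4\right)^{2} = 16$)
$10^{2} + d{\left(6,-8 \right)} w = 10^{2} + 6 \cdot 16 = 100 + 96 = 196$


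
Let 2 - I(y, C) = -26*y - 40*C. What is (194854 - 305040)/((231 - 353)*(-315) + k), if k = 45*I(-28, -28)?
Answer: 55093/22320 ≈ 2.4683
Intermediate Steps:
I(y, C) = 2 + 26*y + 40*C (I(y, C) = 2 - (-26*y - 40*C) = 2 - (-40*C - 26*y) = 2 + (26*y + 40*C) = 2 + 26*y + 40*C)
k = -83070 (k = 45*(2 + 26*(-28) + 40*(-28)) = 45*(2 - 728 - 1120) = 45*(-1846) = -83070)
(194854 - 305040)/((231 - 353)*(-315) + k) = (194854 - 305040)/((231 - 353)*(-315) - 83070) = -110186/(-122*(-315) - 83070) = -110186/(38430 - 83070) = -110186/(-44640) = -110186*(-1/44640) = 55093/22320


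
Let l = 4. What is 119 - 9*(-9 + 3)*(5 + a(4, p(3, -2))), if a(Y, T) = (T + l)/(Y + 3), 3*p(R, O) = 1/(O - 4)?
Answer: 2936/7 ≈ 419.43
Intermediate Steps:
p(R, O) = 1/(3*(-4 + O)) (p(R, O) = 1/(3*(O - 4)) = 1/(3*(-4 + O)))
a(Y, T) = (4 + T)/(3 + Y) (a(Y, T) = (T + 4)/(Y + 3) = (4 + T)/(3 + Y))
119 - 9*(-9 + 3)*(5 + a(4, p(3, -2))) = 119 - 9*(-9 + 3)*(5 + (4 + 1/(3*(-4 - 2)))/(3 + 4)) = 119 - (-54)*(5 + (4 + (1/3)/(-6))/7) = 119 - (-54)*(5 + (4 + (1/3)*(-1/6))/7) = 119 - (-54)*(5 + (4 - 1/18)/7) = 119 - (-54)*(5 + (1/7)*(71/18)) = 119 - (-54)*(5 + 71/126) = 119 - (-54)*701/126 = 119 - 9*(-701/21) = 119 + 2103/7 = 2936/7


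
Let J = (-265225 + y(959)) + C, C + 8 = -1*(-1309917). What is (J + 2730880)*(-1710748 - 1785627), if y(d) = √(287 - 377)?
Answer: -13200787580500 - 10489125*I*√10 ≈ -1.3201e+13 - 3.317e+7*I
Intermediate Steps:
C = 1309909 (C = -8 - 1*(-1309917) = -8 + 1309917 = 1309909)
y(d) = 3*I*√10 (y(d) = √(-90) = 3*I*√10)
J = 1044684 + 3*I*√10 (J = (-265225 + 3*I*√10) + 1309909 = 1044684 + 3*I*√10 ≈ 1.0447e+6 + 9.4868*I)
(J + 2730880)*(-1710748 - 1785627) = ((1044684 + 3*I*√10) + 2730880)*(-1710748 - 1785627) = (3775564 + 3*I*√10)*(-3496375) = -13200787580500 - 10489125*I*√10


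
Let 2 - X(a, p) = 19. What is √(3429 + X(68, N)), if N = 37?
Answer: 2*√853 ≈ 58.412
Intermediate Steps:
X(a, p) = -17 (X(a, p) = 2 - 1*19 = 2 - 19 = -17)
√(3429 + X(68, N)) = √(3429 - 17) = √3412 = 2*√853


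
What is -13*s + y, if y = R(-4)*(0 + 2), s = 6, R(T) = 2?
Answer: -74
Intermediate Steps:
y = 4 (y = 2*(0 + 2) = 2*2 = 4)
-13*s + y = -13*6 + 4 = -78 + 4 = -74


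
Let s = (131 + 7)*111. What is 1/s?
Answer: 1/15318 ≈ 6.5283e-5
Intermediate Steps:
s = 15318 (s = 138*111 = 15318)
1/s = 1/15318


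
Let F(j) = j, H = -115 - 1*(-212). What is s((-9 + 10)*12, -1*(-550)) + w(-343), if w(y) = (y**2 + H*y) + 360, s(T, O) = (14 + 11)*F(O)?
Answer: 98488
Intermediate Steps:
H = 97 (H = -115 + 212 = 97)
s(T, O) = 25*O (s(T, O) = (14 + 11)*O = 25*O)
w(y) = 360 + y**2 + 97*y (w(y) = (y**2 + 97*y) + 360 = 360 + y**2 + 97*y)
s((-9 + 10)*12, -1*(-550)) + w(-343) = 25*(-1*(-550)) + (360 + (-343)**2 + 97*(-343)) = 25*550 + (360 + 117649 - 33271) = 13750 + 84738 = 98488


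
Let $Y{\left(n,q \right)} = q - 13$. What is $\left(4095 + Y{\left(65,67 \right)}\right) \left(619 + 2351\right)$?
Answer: $12322530$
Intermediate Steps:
$Y{\left(n,q \right)} = -13 + q$ ($Y{\left(n,q \right)} = q - 13 = -13 + q$)
$\left(4095 + Y{\left(65,67 \right)}\right) \left(619 + 2351\right) = \left(4095 + \left(-13 + 67\right)\right) \left(619 + 2351\right) = \left(4095 + 54\right) 2970 = 4149 \cdot 2970 = 12322530$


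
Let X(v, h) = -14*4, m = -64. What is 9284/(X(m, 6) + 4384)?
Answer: 2321/1082 ≈ 2.1451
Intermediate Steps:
X(v, h) = -56
9284/(X(m, 6) + 4384) = 9284/(-56 + 4384) = 9284/4328 = 9284*(1/4328) = 2321/1082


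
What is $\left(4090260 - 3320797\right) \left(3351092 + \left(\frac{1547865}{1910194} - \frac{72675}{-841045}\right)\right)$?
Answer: $\frac{75319638861232179852331}{29210165686} \approx 2.5785 \cdot 10^{12}$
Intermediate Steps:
$\left(4090260 - 3320797\right) \left(3351092 + \left(\frac{1547865}{1910194} - \frac{72675}{-841045}\right)\right) = 769463 \left(3351092 + \left(1547865 \cdot \frac{1}{1910194} - - \frac{14535}{168209}\right)\right) = 769463 \left(3351092 + \left(\frac{140715}{173654} + \frac{14535}{168209}\right)\right) = 769463 \left(3351092 + \frac{26193590325}{29210165686}\right) = 769463 \cdot \frac{97885978742619437}{29210165686} = \frac{75319638861232179852331}{29210165686}$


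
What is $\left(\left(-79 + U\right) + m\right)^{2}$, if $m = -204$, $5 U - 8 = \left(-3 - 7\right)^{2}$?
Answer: $\frac{1708249}{25} \approx 68330.0$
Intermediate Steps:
$U = \frac{108}{5}$ ($U = \frac{8}{5} + \frac{\left(-3 - 7\right)^{2}}{5} = \frac{8}{5} + \frac{\left(-10\right)^{2}}{5} = \frac{8}{5} + \frac{1}{5} \cdot 100 = \frac{8}{5} + 20 = \frac{108}{5} \approx 21.6$)
$\left(\left(-79 + U\right) + m\right)^{2} = \left(\left(-79 + \frac{108}{5}\right) - 204\right)^{2} = \left(- \frac{287}{5} - 204\right)^{2} = \left(- \frac{1307}{5}\right)^{2} = \frac{1708249}{25}$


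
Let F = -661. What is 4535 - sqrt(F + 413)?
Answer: 4535 - 2*I*sqrt(62) ≈ 4535.0 - 15.748*I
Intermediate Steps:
4535 - sqrt(F + 413) = 4535 - sqrt(-661 + 413) = 4535 - sqrt(-248) = 4535 - 2*I*sqrt(62)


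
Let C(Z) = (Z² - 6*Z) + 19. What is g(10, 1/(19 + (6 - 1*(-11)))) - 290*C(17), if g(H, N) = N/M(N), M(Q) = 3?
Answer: -6451919/108 ≈ -59740.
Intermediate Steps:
g(H, N) = N/3
C(Z) = 19 + Z² - 6*Z
g(10, 1/(19 + (6 - 1*(-11)))) - 290*C(17) = 1/(3*(19 + (6 - 1*(-11)))) - 290*(19 + 17² - 6*17) = 1/(3*(19 + (6 + 11))) - 290*(19 + 289 - 102) = 1/(3*(19 + 17)) - 290*206 = (⅓)/36 - 59740 = (⅓)*(1/36) - 59740 = 1/108 - 59740 = -6451919/108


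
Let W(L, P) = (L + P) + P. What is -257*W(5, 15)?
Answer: -8995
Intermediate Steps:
W(L, P) = L + 2*P
-257*W(5, 15) = -257*(5 + 2*15) = -257*(5 + 30) = -257*35 = -8995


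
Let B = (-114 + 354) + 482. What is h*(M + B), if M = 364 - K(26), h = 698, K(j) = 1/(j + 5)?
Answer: 23498170/31 ≈ 7.5801e+5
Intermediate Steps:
B = 722 (B = 240 + 482 = 722)
K(j) = 1/(5 + j)
M = 11283/31 (M = 364 - 1/(5 + 26) = 364 - 1/31 = 11283/31 ≈ 363.97)
h*(M + B) = 698*(11283/31 + 722) = 698*(33665/31) = 23498170/31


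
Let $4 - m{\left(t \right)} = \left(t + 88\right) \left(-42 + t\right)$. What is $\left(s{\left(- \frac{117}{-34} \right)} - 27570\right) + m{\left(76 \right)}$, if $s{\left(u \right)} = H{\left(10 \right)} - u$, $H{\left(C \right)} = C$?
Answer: $- \frac{1126605}{34} \approx -33135.0$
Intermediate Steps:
$s{\left(u \right)} = 10 - u$
$m{\left(t \right)} = 4 - \left(-42 + t\right) \left(88 + t\right)$ ($m{\left(t \right)} = 4 - \left(t + 88\right) \left(-42 + t\right) = 4 - \left(88 + t\right) \left(-42 + t\right) = 4 - \left(-42 + t\right) \left(88 + t\right)$)
$\left(s{\left(- \frac{117}{-34} \right)} - 27570\right) + m{\left(76 \right)} = \left(\left(10 - - \frac{117}{-34}\right) - 27570\right) - 5572 = \left(\left(10 - \left(-117\right) \left(- \frac{1}{34}\right)\right) - 27570\right) - 5572 = \left(\left(10 - \frac{117}{34}\right) - 27570\right) - 5572 = \left(\frac{223}{34} - 27570\right) - 5572 = - \frac{937157}{34} - 5572 = - \frac{1126605}{34}$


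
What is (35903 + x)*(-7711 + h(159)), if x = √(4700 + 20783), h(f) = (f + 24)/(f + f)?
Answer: -29343701415/106 - 817305*√25483/106 ≈ -2.7806e+8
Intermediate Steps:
h(f) = (24 + f)/(2*f) (h(f) = (24 + f)/((2*f)) = (24 + f)*(1/(2*f)) = (24 + f)/(2*f))
x = √25483 ≈ 159.63
(35903 + x)*(-7711 + h(159)) = (35903 + √25483)*(-7711 + (½)*(24 + 159)/159) = (35903 + √25483)*(-7711 + (½)*(1/159)*183) = (35903 + √25483)*(-7711 + 61/106) = (35903 + √25483)*(-817305/106) = -29343701415/106 - 817305*√25483/106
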